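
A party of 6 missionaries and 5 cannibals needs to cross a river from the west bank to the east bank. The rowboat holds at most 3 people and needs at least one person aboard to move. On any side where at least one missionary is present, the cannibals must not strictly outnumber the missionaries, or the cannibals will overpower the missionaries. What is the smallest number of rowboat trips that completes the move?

Counting alone: each trip to the east bank takes at most 3 across and each return brings at least 1 back, so after t trips out (and t−1 returns) at most 3t − (t−1) of the 11 are across; that first reaches 11 at t = 5, so at least 9 crossings are needed.
The plan below uses exactly 9 crossings, so it is optimal:
1. 3 cannibals → the east bank.  (the west bank: 6M 2C; the east bank: 0M 3C)
2. 1 cannibal ← the west bank.  (the west bank: 6M 3C; the east bank: 0M 2C)
3. 3 missionaries → the east bank.  (the west bank: 3M 3C; the east bank: 3M 2C)
4. 1 missionary ← the west bank.  (the west bank: 4M 3C; the east bank: 2M 2C)
5. 2 missionaries and 1 cannibal → the east bank.  (the west bank: 2M 2C; the east bank: 4M 3C)
6. 1 missionary ← the west bank.  (the west bank: 3M 2C; the east bank: 3M 3C)
7. 2 missionaries and 1 cannibal → the east bank.  (the west bank: 1M 1C; the east bank: 5M 4C)
8. 1 missionary ← the west bank.  (the west bank: 2M 1C; the east bank: 4M 4C)
9. 2 missionaries and 1 cannibal → the east bank.  (the west bank: 0M 0C; the east bank: 6M 5C)

9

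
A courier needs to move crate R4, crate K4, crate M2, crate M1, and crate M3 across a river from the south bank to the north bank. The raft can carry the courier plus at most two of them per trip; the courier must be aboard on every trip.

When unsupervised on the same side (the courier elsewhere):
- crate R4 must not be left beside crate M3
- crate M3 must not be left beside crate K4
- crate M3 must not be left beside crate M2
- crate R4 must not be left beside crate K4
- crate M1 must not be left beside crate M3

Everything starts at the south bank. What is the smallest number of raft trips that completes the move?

7

Counting alone: the courier can take at most 2 across per trip to the north bank, so moving all 5 needs at least 3 loaded trips out, with a return between consecutive ones — at least 5 crossings.
The safety rule pushes this higher. Following every safe sequence of crossings, the most of the 5 that can be at the north bank as the raft arrives there on crossing 5 is 4 — never all 5.
So no plan with fewer than 7 crossings exists, and this one achieves 7:
1. Courier goes to the north bank with crate M3 and crate R4.  [the south bank: crate K4, crate M1, crate M2 | the north bank: crate M3, crate R4]
2. Courier goes back to the south bank with crate R4.  [the south bank: crate K4, crate M1, crate M2, crate R4 | the north bank: crate M3]
3. Courier goes to the north bank with crate M2 and crate R4.  [the south bank: crate K4, crate M1 | the north bank: crate M2, crate M3, crate R4]
4. Courier goes back to the south bank with crate M3.  [the south bank: crate K4, crate M1, crate M3 | the north bank: crate M2, crate R4]
5. Courier goes to the north bank with crate K4 and crate M1.  [the south bank: crate M3 | the north bank: crate K4, crate M1, crate M2, crate R4]
6. Courier goes back to the south bank with crate R4.  [the south bank: crate M3, crate R4 | the north bank: crate K4, crate M1, crate M2]
7. Courier goes to the north bank with crate M3 and crate R4.  [the south bank: — | the north bank: crate K4, crate M1, crate M2, crate M3, crate R4]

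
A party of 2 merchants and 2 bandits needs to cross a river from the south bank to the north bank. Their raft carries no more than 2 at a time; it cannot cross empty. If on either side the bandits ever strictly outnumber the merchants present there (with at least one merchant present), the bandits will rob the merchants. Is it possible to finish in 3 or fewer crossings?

Counting alone: each trip to the north bank takes at most 2 across and each return brings at least 1 back, so after t trips out (and t−1 returns) at most 2t − (t−1) of the 4 are across; that first reaches 4 at t = 3, so at least 5 crossings are needed.
Since 3 < 5, 3 crossings cannot be enough. (The shortest complete plan in fact takes 5:)
1. 2 bandits → the north bank.  (the south bank: 2M 0B; the north bank: 0M 2B)
2. 1 bandit ← the south bank.  (the south bank: 2M 1B; the north bank: 0M 1B)
3. 2 merchants → the north bank.  (the south bank: 0M 1B; the north bank: 2M 1B)
4. 1 bandit ← the south bank.  (the south bank: 0M 2B; the north bank: 2M 0B)
5. 2 bandits → the north bank.  (the south bank: 0M 0B; the north bank: 2M 2B)

No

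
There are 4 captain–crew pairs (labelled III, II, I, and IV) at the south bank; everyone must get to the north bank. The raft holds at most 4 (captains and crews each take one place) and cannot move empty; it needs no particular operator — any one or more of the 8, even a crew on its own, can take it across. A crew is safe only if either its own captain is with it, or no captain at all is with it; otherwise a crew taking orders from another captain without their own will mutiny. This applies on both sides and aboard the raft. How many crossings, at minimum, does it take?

5

Counting alone: each trip to the north bank takes at most 4 across and each return brings at least 1 back, so after t trips out (and t−1 returns) at most 4t − (t−1) of the 8 are across; that first reaches 8 at t = 3, so at least 5 crossings are needed.
The plan below uses exactly 5 crossings, so it is optimal:
1. captain III and crew III cross → the north bank.
2. captain III crosses ← the south bank.
3. captain I, captain II, captain III, and captain IV cross → the north bank.
4. crew III crosses ← the south bank.
5. crew I, crew II, crew III, and crew IV cross → the north bank.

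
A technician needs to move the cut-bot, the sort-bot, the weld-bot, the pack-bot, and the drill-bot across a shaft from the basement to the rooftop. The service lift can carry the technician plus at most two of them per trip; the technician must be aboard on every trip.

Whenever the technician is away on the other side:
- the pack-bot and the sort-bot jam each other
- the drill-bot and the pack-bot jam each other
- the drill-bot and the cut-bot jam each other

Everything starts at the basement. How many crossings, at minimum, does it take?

5

Counting alone: the technician can take at most 2 across per trip to the rooftop, so moving all 5 needs at least 3 loaded trips out, with a return between consecutive ones — at least 5 crossings.
The plan below uses exactly 5 crossings, so it is optimal:
1. Technician goes to the rooftop with the cut-bot and the pack-bot.  [the basement: the drill-bot, the sort-bot, the weld-bot | the rooftop: the cut-bot, the pack-bot]
2. Technician goes back to the basement alone.  [the basement: the drill-bot, the sort-bot, the weld-bot | the rooftop: the cut-bot, the pack-bot]
3. Technician goes to the rooftop with the weld-bot.  [the basement: the drill-bot, the sort-bot | the rooftop: the cut-bot, the pack-bot, the weld-bot]
4. Technician goes back to the basement alone.  [the basement: the drill-bot, the sort-bot | the rooftop: the cut-bot, the pack-bot, the weld-bot]
5. Technician goes to the rooftop with the drill-bot and the sort-bot.  [the basement: — | the rooftop: the cut-bot, the drill-bot, the pack-bot, the sort-bot, the weld-bot]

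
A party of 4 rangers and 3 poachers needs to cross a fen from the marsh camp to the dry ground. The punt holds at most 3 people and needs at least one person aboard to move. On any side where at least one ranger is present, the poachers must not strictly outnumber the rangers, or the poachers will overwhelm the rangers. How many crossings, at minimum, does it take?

5

Counting alone: each trip to the dry ground takes at most 3 across and each return brings at least 1 back, so after t trips out (and t−1 returns) at most 3t − (t−1) of the 7 are across; that first reaches 7 at t = 3, so at least 5 crossings are needed.
The plan below uses exactly 5 crossings, so it is optimal:
1. 3 poachers → the dry ground.  (the marsh camp: 4R 0P; the dry ground: 0R 3P)
2. 1 poacher ← the marsh camp.  (the marsh camp: 4R 1P; the dry ground: 0R 2P)
3. 3 rangers → the dry ground.  (the marsh camp: 1R 1P; the dry ground: 3R 2P)
4. 1 ranger ← the marsh camp.  (the marsh camp: 2R 1P; the dry ground: 2R 2P)
5. 2 rangers and 1 poacher → the dry ground.  (the marsh camp: 0R 0P; the dry ground: 4R 3P)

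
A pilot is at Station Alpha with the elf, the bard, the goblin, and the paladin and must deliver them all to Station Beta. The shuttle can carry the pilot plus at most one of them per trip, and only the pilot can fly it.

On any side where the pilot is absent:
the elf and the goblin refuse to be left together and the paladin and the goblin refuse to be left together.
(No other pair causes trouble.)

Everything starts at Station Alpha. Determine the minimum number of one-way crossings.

Counting alone: the pilot can take at most 1 across per trip to Station Beta, so moving all 4 needs at least 4 loaded trips out, with a return between consecutive ones — at least 7 crossings.
The safety rule pushes this higher. Following every safe sequence of crossings, the most of the 4 that can be at Station Beta as the shuttle arrives there on crossing 7 is 3 — never all 4.
So no plan with fewer than 9 crossings exists, and this one achieves 9:
1. Pilot goes to Station Beta with the goblin.  [Station Alpha: the bard, the elf, the paladin | Station Beta: the goblin]
2. Pilot goes back to Station Alpha alone.  [Station Alpha: the bard, the elf, the paladin | Station Beta: the goblin]
3. Pilot goes to Station Beta with the elf.  [Station Alpha: the bard, the paladin | Station Beta: the elf, the goblin]
4. Pilot goes back to Station Alpha with the goblin.  [Station Alpha: the bard, the goblin, the paladin | Station Beta: the elf]
5. Pilot goes to Station Beta with the paladin.  [Station Alpha: the bard, the goblin | Station Beta: the elf, the paladin]
6. Pilot goes back to Station Alpha alone.  [Station Alpha: the bard, the goblin | Station Beta: the elf, the paladin]
7. Pilot goes to Station Beta with the bard.  [Station Alpha: the goblin | Station Beta: the bard, the elf, the paladin]
8. Pilot goes back to Station Alpha alone.  [Station Alpha: the goblin | Station Beta: the bard, the elf, the paladin]
9. Pilot goes to Station Beta with the goblin.  [Station Alpha: — | Station Beta: the bard, the elf, the goblin, the paladin]

9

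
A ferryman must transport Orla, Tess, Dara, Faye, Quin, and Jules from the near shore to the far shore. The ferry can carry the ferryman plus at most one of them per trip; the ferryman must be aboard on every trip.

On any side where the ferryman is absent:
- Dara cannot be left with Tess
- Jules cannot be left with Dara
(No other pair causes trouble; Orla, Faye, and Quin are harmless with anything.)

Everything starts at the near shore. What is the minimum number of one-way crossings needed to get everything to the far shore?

13

Counting alone: the ferryman can take at most 1 across per trip to the far shore, so moving all 6 needs at least 6 loaded trips out, with a return between consecutive ones — at least 11 crossings.
The safety rule pushes this higher. Following every safe sequence of crossings, the most of the 6 that can be at the far shore as the ferry arrives there on crossing 11 is 5 — never all 6.
So no plan with fewer than 13 crossings exists, and this one achieves 13:
1. Ferryman goes to the far shore with Dara.  [the near shore: Faye, Jules, Orla, Quin, Tess | the far shore: Dara]
2. Ferryman goes back to the near shore alone.  [the near shore: Faye, Jules, Orla, Quin, Tess | the far shore: Dara]
3. Ferryman goes to the far shore with Orla.  [the near shore: Faye, Jules, Quin, Tess | the far shore: Dara, Orla]
4. Ferryman goes back to the near shore alone.  [the near shore: Faye, Jules, Quin, Tess | the far shore: Dara, Orla]
5. Ferryman goes to the far shore with Tess.  [the near shore: Faye, Jules, Quin | the far shore: Dara, Orla, Tess]
6. Ferryman goes back to the near shore with Dara.  [the near shore: Dara, Faye, Jules, Quin | the far shore: Orla, Tess]
7. Ferryman goes to the far shore with Jules.  [the near shore: Dara, Faye, Quin | the far shore: Jules, Orla, Tess]
8. Ferryman goes back to the near shore alone.  [the near shore: Dara, Faye, Quin | the far shore: Jules, Orla, Tess]
9. Ferryman goes to the far shore with Faye.  [the near shore: Dara, Quin | the far shore: Faye, Jules, Orla, Tess]
10. Ferryman goes back to the near shore alone.  [the near shore: Dara, Quin | the far shore: Faye, Jules, Orla, Tess]
11. Ferryman goes to the far shore with Quin.  [the near shore: Dara | the far shore: Faye, Jules, Orla, Quin, Tess]
12. Ferryman goes back to the near shore alone.  [the near shore: Dara | the far shore: Faye, Jules, Orla, Quin, Tess]
13. Ferryman goes to the far shore with Dara.  [the near shore: — | the far shore: Dara, Faye, Jules, Orla, Quin, Tess]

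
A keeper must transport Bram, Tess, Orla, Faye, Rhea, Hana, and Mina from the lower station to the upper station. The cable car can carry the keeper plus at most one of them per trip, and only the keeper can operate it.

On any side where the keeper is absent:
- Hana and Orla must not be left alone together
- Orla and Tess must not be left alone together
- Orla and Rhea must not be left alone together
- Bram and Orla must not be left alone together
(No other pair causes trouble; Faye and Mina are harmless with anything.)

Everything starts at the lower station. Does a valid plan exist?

No

Following every safe sequence of crossings from the start, the most of the 7 that can be at the upper station as the cable car arrives there on crossings 1, 3, 5, 7 is 1, 2, 3, 4 respectively; the best ever achieved is 4 of 7.
From crossing 9 on, no configuration arises that was not already reachable earlier: only 44 distinct safe configurations (who is on which side, and where the cable car is) can ever be reached, none of them has everyone across, and every continuation just revisits them. So no valid plan exists.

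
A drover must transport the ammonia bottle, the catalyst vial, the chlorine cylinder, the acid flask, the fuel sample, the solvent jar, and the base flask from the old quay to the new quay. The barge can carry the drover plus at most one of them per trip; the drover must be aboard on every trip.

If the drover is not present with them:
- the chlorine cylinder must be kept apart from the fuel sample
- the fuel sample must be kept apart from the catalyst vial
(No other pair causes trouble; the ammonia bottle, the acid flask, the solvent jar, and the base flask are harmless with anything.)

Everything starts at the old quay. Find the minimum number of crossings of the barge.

Counting alone: the drover can take at most 1 across per trip to the new quay, so moving all 7 needs at least 7 loaded trips out, with a return between consecutive ones — at least 13 crossings.
The safety rule pushes this higher. Following every safe sequence of crossings, the most of the 7 that can be at the new quay as the barge arrives there on crossing 13 is 6 — never all 7.
So no plan with fewer than 15 crossings exists, and this one achieves 15:
1. Drover goes to the new quay with the fuel sample.
2. Drover goes back to the old quay alone.
3. Drover goes to the new quay with the ammonia bottle.
4. Drover goes back to the old quay alone.
5. Drover goes to the new quay with the catalyst vial.
6. Drover goes back to the old quay with the fuel sample.
7. Drover goes to the new quay with the chlorine cylinder.
8. Drover goes back to the old quay alone.
9. Drover goes to the new quay with the acid flask.
10. Drover goes back to the old quay alone.
11. Drover goes to the new quay with the solvent jar.
12. Drover goes back to the old quay alone.
13. Drover goes to the new quay with the base flask.
14. Drover goes back to the old quay alone.
15. Drover goes to the new quay with the fuel sample.

15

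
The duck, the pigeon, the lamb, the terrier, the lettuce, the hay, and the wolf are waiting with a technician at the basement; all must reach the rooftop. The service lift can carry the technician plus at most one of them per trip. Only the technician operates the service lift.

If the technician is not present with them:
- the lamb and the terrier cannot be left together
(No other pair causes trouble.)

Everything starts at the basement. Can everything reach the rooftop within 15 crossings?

Yes

Yes — this plan uses 13 crossings (≤ 15):
1. Technician goes to the rooftop with the lamb.  [the basement: the duck, the hay, the lettuce, the pigeon, the terrier, the wolf | the rooftop: the lamb]
2. Technician goes back to the basement alone.  [the basement: the duck, the hay, the lettuce, the pigeon, the terrier, the wolf | the rooftop: the lamb]
3. Technician goes to the rooftop with the duck.  [the basement: the hay, the lettuce, the pigeon, the terrier, the wolf | the rooftop: the duck, the lamb]
4. Technician goes back to the basement alone.  [the basement: the hay, the lettuce, the pigeon, the terrier, the wolf | the rooftop: the duck, the lamb]
5. Technician goes to the rooftop with the pigeon.  [the basement: the hay, the lettuce, the terrier, the wolf | the rooftop: the duck, the lamb, the pigeon]
6. Technician goes back to the basement alone.  [the basement: the hay, the lettuce, the terrier, the wolf | the rooftop: the duck, the lamb, the pigeon]
7. Technician goes to the rooftop with the lettuce.  [the basement: the hay, the terrier, the wolf | the rooftop: the duck, the lamb, the lettuce, the pigeon]
8. Technician goes back to the basement alone.  [the basement: the hay, the terrier, the wolf | the rooftop: the duck, the lamb, the lettuce, the pigeon]
9. Technician goes to the rooftop with the hay.  [the basement: the terrier, the wolf | the rooftop: the duck, the hay, the lamb, the lettuce, the pigeon]
10. Technician goes back to the basement alone.  [the basement: the terrier, the wolf | the rooftop: the duck, the hay, the lamb, the lettuce, the pigeon]
11. Technician goes to the rooftop with the wolf.  [the basement: the terrier | the rooftop: the duck, the hay, the lamb, the lettuce, the pigeon, the wolf]
12. Technician goes back to the basement alone.  [the basement: the terrier | the rooftop: the duck, the hay, the lamb, the lettuce, the pigeon, the wolf]
13. Technician goes to the rooftop with the terrier.  [the basement: — | the rooftop: the duck, the hay, the lamb, the lettuce, the pigeon, the terrier, the wolf]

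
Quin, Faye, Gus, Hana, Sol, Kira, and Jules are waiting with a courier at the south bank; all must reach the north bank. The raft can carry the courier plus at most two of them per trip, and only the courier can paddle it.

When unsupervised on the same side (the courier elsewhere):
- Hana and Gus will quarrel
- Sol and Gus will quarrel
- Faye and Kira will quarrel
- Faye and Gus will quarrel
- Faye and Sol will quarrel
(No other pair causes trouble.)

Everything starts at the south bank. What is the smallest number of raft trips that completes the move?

11

Counting alone: the courier can take at most 2 across per trip to the north bank, so moving all 7 needs at least 4 loaded trips out, with a return between consecutive ones — at least 7 crossings.
The safety rule pushes this higher. Following every safe sequence of crossings, the most of the 7 that can be at the north bank as the raft arrives there on crossings 7, 9 is 5, 6 respectively — never all 7.
So no plan with fewer than 11 crossings exists, and this one achieves 11:
1. Courier goes to the north bank with Faye and Gus.
2. Courier goes back to the south bank with Faye.
3. Courier goes to the north bank with Faye and Quin.
4. Courier goes back to the south bank with Faye.
5. Courier goes to the north bank with Faye and Hana.
6. Courier goes back to the south bank with Gus.
7. Courier goes to the north bank with Gus and Jules.
8. Courier goes back to the south bank with Gus.
9. Courier goes to the north bank with Kira and Sol.
10. Courier goes back to the south bank with Faye.
11. Courier goes to the north bank with Faye and Gus.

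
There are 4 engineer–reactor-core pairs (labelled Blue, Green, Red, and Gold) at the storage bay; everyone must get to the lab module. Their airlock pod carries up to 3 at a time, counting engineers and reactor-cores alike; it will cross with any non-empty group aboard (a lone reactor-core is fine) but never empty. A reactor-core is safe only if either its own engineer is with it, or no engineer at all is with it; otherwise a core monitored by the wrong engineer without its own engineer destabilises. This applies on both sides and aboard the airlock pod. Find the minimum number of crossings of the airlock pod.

Counting alone: each trip to the lab module takes at most 3 across and each return brings at least 1 back, so after t trips out (and t−1 returns) at most 3t − (t−1) of the 8 are across; that first reaches 8 at t = 4, so at least 7 crossings are needed.
The safety rule pushes this higher. Following every safe sequence of crossings, the most of the 8 that can be at the lab module as the airlock pod arrives there on crossing 7 is 7 — never all 8.
So no plan with fewer than 9 crossings exists, and this one achieves 9:
1. engineer Blue and reactor-core Blue cross → the lab module.
2. engineer Blue crosses ← the storage bay.
3. engineer Blue, engineer Green, and reactor-core Green cross → the lab module.
4. engineer Blue and reactor-core Blue cross ← the storage bay.
5. engineer Blue, engineer Gold, and engineer Red cross → the lab module.
6. reactor-core Green crosses ← the storage bay.
7. reactor-core Blue and reactor-core Green cross → the lab module.
8. reactor-core Blue crosses ← the storage bay.
9. reactor-core Blue, reactor-core Gold, and reactor-core Red cross → the lab module.

9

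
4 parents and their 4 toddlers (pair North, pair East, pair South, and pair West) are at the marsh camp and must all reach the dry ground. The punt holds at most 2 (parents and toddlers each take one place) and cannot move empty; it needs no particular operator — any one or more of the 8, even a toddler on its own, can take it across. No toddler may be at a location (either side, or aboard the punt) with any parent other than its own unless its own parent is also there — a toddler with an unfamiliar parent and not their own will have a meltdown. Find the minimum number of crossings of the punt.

Following every safe sequence of crossings from the start, the most of the 8 that can be at the dry ground as the punt arrives there on crossings 1, 3, 5 is 2, 3, 4 respectively; the best ever achieved is 4 of 8.
From crossing 7 on, no configuration arises that was not already reachable earlier: only 44 distinct safe configurations (who is on which side, and where the punt is) can ever be reached, none of them has everyone across, and every continuation just revisits them. So no valid plan exists.

impossible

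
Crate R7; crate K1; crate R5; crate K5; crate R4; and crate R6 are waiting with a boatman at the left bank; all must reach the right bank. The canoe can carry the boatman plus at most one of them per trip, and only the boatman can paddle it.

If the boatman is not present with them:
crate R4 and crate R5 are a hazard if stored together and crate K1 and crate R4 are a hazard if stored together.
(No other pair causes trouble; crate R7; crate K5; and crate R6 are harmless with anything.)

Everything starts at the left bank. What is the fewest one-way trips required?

13

Counting alone: the boatman can take at most 1 across per trip to the right bank, so moving all 6 needs at least 6 loaded trips out, with a return between consecutive ones — at least 11 crossings.
The safety rule pushes this higher. Following every safe sequence of crossings, the most of the 6 that can be at the right bank as the canoe arrives there on crossing 11 is 5 — never all 6.
So no plan with fewer than 13 crossings exists, and this one achieves 13:
1. Boatman goes to the right bank with crate R4.
2. Boatman goes back to the left bank alone.
3. Boatman goes to the right bank with crate R7.
4. Boatman goes back to the left bank alone.
5. Boatman goes to the right bank with crate K1.
6. Boatman goes back to the left bank with crate R4.
7. Boatman goes to the right bank with crate R5.
8. Boatman goes back to the left bank alone.
9. Boatman goes to the right bank with crate K5.
10. Boatman goes back to the left bank alone.
11. Boatman goes to the right bank with crate R6.
12. Boatman goes back to the left bank alone.
13. Boatman goes to the right bank with crate R4.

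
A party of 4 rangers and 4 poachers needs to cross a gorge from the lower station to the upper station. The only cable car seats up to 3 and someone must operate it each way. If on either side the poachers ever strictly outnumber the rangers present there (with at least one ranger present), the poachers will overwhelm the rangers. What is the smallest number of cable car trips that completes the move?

9

Counting alone: each trip to the upper station takes at most 3 across and each return brings at least 1 back, so after t trips out (and t−1 returns) at most 3t − (t−1) of the 8 are across; that first reaches 8 at t = 4, so at least 7 crossings are needed.
The safety rule pushes this higher. Following every safe sequence of crossings, the most of the 8 that can be at the upper station as the cable car arrives there on crossing 7 is 7 — never all 8.
So no plan with fewer than 9 crossings exists, and this one achieves 9:
1. 2 poachers → the upper station.  (the lower station: 4R 2P; the upper station: 0R 2P)
2. 1 poacher ← the lower station.  (the lower station: 4R 3P; the upper station: 0R 1P)
3. 3 poachers → the upper station.  (the lower station: 4R 0P; the upper station: 0R 4P)
4. 1 poacher ← the lower station.  (the lower station: 4R 1P; the upper station: 0R 3P)
5. 3 rangers → the upper station.  (the lower station: 1R 1P; the upper station: 3R 3P)
6. 1 ranger and 1 poacher ← the lower station.  (the lower station: 2R 2P; the upper station: 2R 2P)
7. 2 rangers → the upper station.  (the lower station: 0R 2P; the upper station: 4R 2P)
8. 1 poacher ← the lower station.  (the lower station: 0R 3P; the upper station: 4R 1P)
9. 3 poachers → the upper station.  (the lower station: 0R 0P; the upper station: 4R 4P)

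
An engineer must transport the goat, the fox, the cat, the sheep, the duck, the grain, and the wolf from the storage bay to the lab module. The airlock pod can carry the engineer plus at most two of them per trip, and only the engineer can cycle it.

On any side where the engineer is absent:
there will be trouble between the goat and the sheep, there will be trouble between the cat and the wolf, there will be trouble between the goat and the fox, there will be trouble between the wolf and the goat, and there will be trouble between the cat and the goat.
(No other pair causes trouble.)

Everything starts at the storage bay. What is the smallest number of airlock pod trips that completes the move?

Counting alone: the engineer can take at most 2 across per trip to the lab module, so moving all 7 needs at least 4 loaded trips out, with a return between consecutive ones — at least 7 crossings.
The safety rule pushes this higher. Following every safe sequence of crossings, the most of the 7 that can be at the lab module as the airlock pod arrives there on crossings 7, 9 is 5, 6 respectively — never all 7.
So no plan with fewer than 11 crossings exists, and this one achieves 11:
1. Engineer goes to the lab module with the cat and the goat.  [the storage bay: the duck, the fox, the grain, the sheep, the wolf | the lab module: the cat, the goat]
2. Engineer goes back to the storage bay with the goat.  [the storage bay: the duck, the fox, the goat, the grain, the sheep, the wolf | the lab module: the cat]
3. Engineer goes to the lab module with the fox and the goat.  [the storage bay: the duck, the grain, the sheep, the wolf | the lab module: the cat, the fox, the goat]
4. Engineer goes back to the storage bay with the goat.  [the storage bay: the duck, the goat, the grain, the sheep, the wolf | the lab module: the cat, the fox]
5. Engineer goes to the lab module with the goat and the sheep.  [the storage bay: the duck, the grain, the wolf | the lab module: the cat, the fox, the goat, the sheep]
6. Engineer goes back to the storage bay with the goat.  [the storage bay: the duck, the goat, the grain, the wolf | the lab module: the cat, the fox, the sheep]
7. Engineer goes to the lab module with the duck and the goat.  [the storage bay: the grain, the wolf | the lab module: the cat, the duck, the fox, the goat, the sheep]
8. Engineer goes back to the storage bay with the goat.  [the storage bay: the goat, the grain, the wolf | the lab module: the cat, the duck, the fox, the sheep]
9. Engineer goes to the lab module with the goat and the grain.  [the storage bay: the wolf | the lab module: the cat, the duck, the fox, the goat, the grain, the sheep]
10. Engineer goes back to the storage bay with the goat.  [the storage bay: the goat, the wolf | the lab module: the cat, the duck, the fox, the grain, the sheep]
11. Engineer goes to the lab module with the goat and the wolf.  [the storage bay: — | the lab module: the cat, the duck, the fox, the goat, the grain, the sheep, the wolf]

11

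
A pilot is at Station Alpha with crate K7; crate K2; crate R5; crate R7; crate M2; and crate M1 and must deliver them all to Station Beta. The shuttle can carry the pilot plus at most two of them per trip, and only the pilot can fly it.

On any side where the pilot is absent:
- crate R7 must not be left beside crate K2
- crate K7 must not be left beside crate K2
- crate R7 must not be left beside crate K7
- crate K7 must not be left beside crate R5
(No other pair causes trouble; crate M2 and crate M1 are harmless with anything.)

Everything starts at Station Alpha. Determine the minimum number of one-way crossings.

Counting alone: the pilot can take at most 2 across per trip to Station Beta, so moving all 6 needs at least 3 loaded trips out, with a return between consecutive ones — at least 5 crossings.
The safety rule pushes this higher. Following every safe sequence of crossings, the most of the 6 that can be at Station Beta as the shuttle arrives there on crossings 5, 7 is 4, 5 respectively — never all 6.
So no plan with fewer than 9 crossings exists, and this one achieves 9:
1. Pilot goes to Station Beta with crate K2 and crate K7.
2. Pilot goes back to Station Alpha with crate K7.
3. Pilot goes to Station Beta with crate K7 and crate R5.
4. Pilot goes back to Station Alpha with crate K7.
5. Pilot goes to Station Beta with crate K7 and crate M2.
6. Pilot goes back to Station Alpha with crate K7.
7. Pilot goes to Station Beta with crate K7 and crate M1.
8. Pilot goes back to Station Alpha with crate K7.
9. Pilot goes to Station Beta with crate K7 and crate R7.

9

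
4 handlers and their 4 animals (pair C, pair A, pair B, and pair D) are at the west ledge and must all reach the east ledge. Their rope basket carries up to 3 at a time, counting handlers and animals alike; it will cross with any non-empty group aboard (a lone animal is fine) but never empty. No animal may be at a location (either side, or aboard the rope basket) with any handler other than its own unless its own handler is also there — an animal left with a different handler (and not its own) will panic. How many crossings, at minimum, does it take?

9

Counting alone: each trip to the east ledge takes at most 3 across and each return brings at least 1 back, so after t trips out (and t−1 returns) at most 3t − (t−1) of the 8 are across; that first reaches 8 at t = 4, so at least 7 crossings are needed.
The safety rule pushes this higher. Following every safe sequence of crossings, the most of the 8 that can be at the east ledge as the rope basket arrives there on crossing 7 is 7 — never all 8.
So no plan with fewer than 9 crossings exists, and this one achieves 9:
1. animal C and handler C cross → the east ledge.
2. handler C crosses ← the west ledge.
3. animal A, handler A, and handler C cross → the east ledge.
4. animal C and handler C cross ← the west ledge.
5. handler B, handler C, and handler D cross → the east ledge.
6. animal A crosses ← the west ledge.
7. animal A and animal C cross → the east ledge.
8. animal C crosses ← the west ledge.
9. animal B, animal C, and animal D cross → the east ledge.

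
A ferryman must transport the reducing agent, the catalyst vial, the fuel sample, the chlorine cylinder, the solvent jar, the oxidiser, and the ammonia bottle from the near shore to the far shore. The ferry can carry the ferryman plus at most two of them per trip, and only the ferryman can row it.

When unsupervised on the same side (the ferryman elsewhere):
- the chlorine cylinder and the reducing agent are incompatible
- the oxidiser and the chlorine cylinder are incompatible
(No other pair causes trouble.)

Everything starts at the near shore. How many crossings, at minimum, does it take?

Counting alone: the ferryman can take at most 2 across per trip to the far shore, so moving all 7 needs at least 4 loaded trips out, with a return between consecutive ones — at least 7 crossings.
The plan below uses exactly 7 crossings, so it is optimal:
1. Ferryman goes to the far shore with the chlorine cylinder.
2. Ferryman goes back to the near shore alone.
3. Ferryman goes to the far shore with the catalyst vial and the fuel sample.
4. Ferryman goes back to the near shore alone.
5. Ferryman goes to the far shore with the ammonia bottle and the solvent jar.
6. Ferryman goes back to the near shore alone.
7. Ferryman goes to the far shore with the oxidiser and the reducing agent.

7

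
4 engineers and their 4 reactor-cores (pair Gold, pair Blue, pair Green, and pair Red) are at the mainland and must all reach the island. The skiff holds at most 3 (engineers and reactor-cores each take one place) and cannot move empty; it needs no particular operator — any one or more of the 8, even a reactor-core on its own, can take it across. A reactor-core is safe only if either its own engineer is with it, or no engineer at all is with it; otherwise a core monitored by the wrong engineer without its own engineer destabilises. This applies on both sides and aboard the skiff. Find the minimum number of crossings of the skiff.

9

Counting alone: each trip to the island takes at most 3 across and each return brings at least 1 back, so after t trips out (and t−1 returns) at most 3t − (t−1) of the 8 are across; that first reaches 8 at t = 4, so at least 7 crossings are needed.
The safety rule pushes this higher. Following every safe sequence of crossings, the most of the 8 that can be at the island as the skiff arrives there on crossing 7 is 7 — never all 8.
So no plan with fewer than 9 crossings exists, and this one achieves 9:
1. engineer Gold and reactor-core Gold cross → the island.
2. engineer Gold crosses ← the mainland.
3. engineer Blue, engineer Gold, and reactor-core Blue cross → the island.
4. engineer Gold and reactor-core Gold cross ← the mainland.
5. engineer Gold, engineer Green, and engineer Red cross → the island.
6. reactor-core Blue crosses ← the mainland.
7. reactor-core Blue and reactor-core Gold cross → the island.
8. reactor-core Gold crosses ← the mainland.
9. reactor-core Gold, reactor-core Green, and reactor-core Red cross → the island.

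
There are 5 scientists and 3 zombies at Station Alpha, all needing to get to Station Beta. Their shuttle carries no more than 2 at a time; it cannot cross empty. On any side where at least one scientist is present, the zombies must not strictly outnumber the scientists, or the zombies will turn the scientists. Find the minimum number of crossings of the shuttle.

13

Counting alone: each trip to Station Beta takes at most 2 across and each return brings at least 1 back, so after t trips out (and t−1 returns) at most 2t − (t−1) of the 8 are across; that first reaches 8 at t = 7, so at least 13 crossings are needed.
The plan below uses exactly 13 crossings, so it is optimal:
1. 2 zombies → Station Beta.  (Station Alpha: 5S 1Z; Station Beta: 0S 2Z)
2. 1 zombie ← Station Alpha.  (Station Alpha: 5S 2Z; Station Beta: 0S 1Z)
3. 2 zombies → Station Beta.  (Station Alpha: 5S 0Z; Station Beta: 0S 3Z)
4. 1 zombie ← Station Alpha.  (Station Alpha: 5S 1Z; Station Beta: 0S 2Z)
5. 2 scientists → Station Beta.  (Station Alpha: 3S 1Z; Station Beta: 2S 2Z)
6. 1 zombie ← Station Alpha.  (Station Alpha: 3S 2Z; Station Beta: 2S 1Z)
7. 1 scientist and 1 zombie → Station Beta.  (Station Alpha: 2S 1Z; Station Beta: 3S 2Z)
8. 1 zombie ← Station Alpha.  (Station Alpha: 2S 2Z; Station Beta: 3S 1Z)
9. 2 zombies → Station Beta.  (Station Alpha: 2S 0Z; Station Beta: 3S 3Z)
10. 1 zombie ← Station Alpha.  (Station Alpha: 2S 1Z; Station Beta: 3S 2Z)
11. 1 scientist and 1 zombie → Station Beta.  (Station Alpha: 1S 0Z; Station Beta: 4S 3Z)
12. 1 zombie ← Station Alpha.  (Station Alpha: 1S 1Z; Station Beta: 4S 2Z)
13. 1 scientist and 1 zombie → Station Beta.  (Station Alpha: 0S 0Z; Station Beta: 5S 3Z)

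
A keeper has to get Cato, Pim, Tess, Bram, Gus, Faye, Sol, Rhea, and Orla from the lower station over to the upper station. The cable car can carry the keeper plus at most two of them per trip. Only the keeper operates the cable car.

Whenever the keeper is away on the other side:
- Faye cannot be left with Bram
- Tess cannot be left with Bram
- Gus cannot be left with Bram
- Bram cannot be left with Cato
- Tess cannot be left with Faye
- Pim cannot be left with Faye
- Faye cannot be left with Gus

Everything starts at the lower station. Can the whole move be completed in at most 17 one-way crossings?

Yes — this plan uses 15 crossings (≤ 17):
1. Keeper goes to the upper station with Bram and Faye.
2. Keeper goes back to the lower station with Bram.
3. Keeper goes to the upper station with Bram and Cato.
4. Keeper goes back to the lower station with Bram.
5. Keeper goes to the upper station with Gus and Tess.
6. Keeper goes back to the lower station with Faye.
7. Keeper goes to the upper station with Bram and Pim.
8. Keeper goes back to the lower station with Bram.
9. Keeper goes to the upper station with Bram and Sol.
10. Keeper goes back to the lower station with Bram.
11. Keeper goes to the upper station with Bram and Rhea.
12. Keeper goes back to the lower station with Bram.
13. Keeper goes to the upper station with Bram and Orla.
14. Keeper goes back to the lower station with Bram.
15. Keeper goes to the upper station with Bram and Faye.

Yes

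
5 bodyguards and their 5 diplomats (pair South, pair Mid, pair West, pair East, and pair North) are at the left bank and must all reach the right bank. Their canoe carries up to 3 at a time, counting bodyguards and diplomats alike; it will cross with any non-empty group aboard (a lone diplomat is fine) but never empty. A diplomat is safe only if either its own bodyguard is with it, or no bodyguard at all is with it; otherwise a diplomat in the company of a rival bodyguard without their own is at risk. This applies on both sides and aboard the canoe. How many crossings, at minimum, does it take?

Counting alone: each trip to the right bank takes at most 3 across and each return brings at least 1 back, so after t trips out (and t−1 returns) at most 3t − (t−1) of the 10 are across; that first reaches 10 at t = 5, so at least 9 crossings are needed.
The safety rule pushes this higher. Following every safe sequence of crossings, the most of the 10 that can be at the right bank as the canoe arrives there on crossing 9 is 9 — never all 10.
So no plan with fewer than 11 crossings exists, and this one achieves 11:
1. bodyguard South and diplomat South cross → the right bank.
2. bodyguard South crosses ← the left bank.
3. diplomat East, diplomat Mid, and diplomat West cross → the right bank.
4. diplomat South crosses ← the left bank.
5. bodyguard East, bodyguard Mid, and bodyguard West cross → the right bank.
6. bodyguard Mid and diplomat Mid cross ← the left bank.
7. bodyguard Mid, bodyguard North, and bodyguard South cross → the right bank.
8. diplomat West crosses ← the left bank.
9. diplomat Mid and diplomat South cross → the right bank.
10. diplomat South crosses ← the left bank.
11. diplomat North, diplomat South, and diplomat West cross → the right bank.

11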